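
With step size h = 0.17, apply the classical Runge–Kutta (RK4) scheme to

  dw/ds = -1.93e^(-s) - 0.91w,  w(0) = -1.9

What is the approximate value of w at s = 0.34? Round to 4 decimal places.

RK4: k1 = f(s_n, w_n); k2 = f(s_n + h/2, w_n + (h/2)·k1); k3 = f(s_n + h/2, w_n + (h/2)·k2); k4 = f(s_n + h, w_n + h·k3); w_{n+1} = w_n + (h/6)·(k1 + 2k2 + 2k3 + k4).
s=0.000000, w=-1.900000:
  k1 = f(0.000000, -1.900000) = -0.201000
  k2 = f(0.085000, -1.917085) = -0.028181
  k3 = f(0.085000, -1.902395) = -0.041549
  k4 = f(0.170000, -1.907063) = 0.107155
  w ← -1.900000 + (0.17/6)·(k1 + 2k2 + 2k3 + k4) = -1.906610
s=0.170000, w=-1.906610:
  k1 = f(0.170000, -1.906610) = 0.106742
  k2 = f(0.255000, -1.897537) = 0.231170
  k3 = f(0.255000, -1.886961) = 0.221546
  k4 = f(0.340000, -1.868948) = 0.327026
  w ← -1.906610 + (0.17/6)·(k1 + 2k2 + 2k3 + k4) = -1.868666
w(0.34) ≈ -1.8687

-1.8687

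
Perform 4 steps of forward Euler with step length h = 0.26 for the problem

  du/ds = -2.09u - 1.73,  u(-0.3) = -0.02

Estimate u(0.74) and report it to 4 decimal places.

-0.7926

Euler: u_{n+1} = u_n + h·f(s_n, u_n).
s=-0.300000, u=-0.020000: f=-1.688200 → u ← -0.020000 + 0.26·(-1.688200) = -0.458932
s=-0.040000, u=-0.458932: f=-0.770832 → u ← -0.458932 + 0.26·(-0.770832) = -0.659348
s=0.220000, u=-0.659348: f=-0.351962 → u ← -0.659348 + 0.26·(-0.351962) = -0.750858
s=0.480000, u=-0.750858: f=-0.160706 → u ← -0.750858 + 0.26·(-0.160706) = -0.792642
u(0.74) ≈ -0.7926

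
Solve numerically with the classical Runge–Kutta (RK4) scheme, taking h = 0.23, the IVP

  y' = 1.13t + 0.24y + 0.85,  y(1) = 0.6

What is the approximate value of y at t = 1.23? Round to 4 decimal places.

RK4: k1 = f(t_n, y_n); k2 = f(t_n + h/2, y_n + (h/2)·k1); k3 = f(t_n + h/2, y_n + (h/2)·k2); k4 = f(t_n + h, y_n + h·k3); y_{n+1} = y_n + (h/6)·(k1 + 2k2 + 2k3 + k4).
t=1.000000, y=0.600000:
  k1 = f(1.000000, 0.600000) = 2.124000
  k2 = f(1.115000, 0.844260) = 2.312572
  k3 = f(1.115000, 0.865946) = 2.317777
  k4 = f(1.230000, 1.133089) = 2.511841
  y ← 0.600000 + (0.23/6)·(k1 + 2k2 + 2k3 + k4) = 1.132701
y(1.23) ≈ 1.1327

1.1327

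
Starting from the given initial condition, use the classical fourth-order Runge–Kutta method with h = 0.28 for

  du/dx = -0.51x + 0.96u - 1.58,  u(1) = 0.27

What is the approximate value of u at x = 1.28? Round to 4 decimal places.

-0.3400

RK4: k1 = f(x_n, u_n); k2 = f(x_n + h/2, u_n + (h/2)·k1); k3 = f(x_n + h/2, u_n + (h/2)·k2); k4 = f(x_n + h, u_n + h·k3); u_{n+1} = u_n + (h/6)·(k1 + 2k2 + 2k3 + k4).
x=1.000000, u=0.270000:
  k1 = f(1.000000, 0.270000) = -1.830800
  k2 = f(1.140000, 0.013688) = -2.148260
  k3 = f(1.140000, -0.030756) = -2.190926
  k4 = f(1.280000, -0.343459) = -2.562521
  u ← 0.270000 + (0.28/6)·(k1 + 2k2 + 2k3 + k4) = -0.340012
u(1.28) ≈ -0.3400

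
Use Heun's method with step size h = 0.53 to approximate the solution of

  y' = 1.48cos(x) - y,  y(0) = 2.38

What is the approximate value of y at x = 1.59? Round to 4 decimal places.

Heun: k1 = f(x_n, y_n); k2 = f(x_n + h, y_n + h·k1); y_{n+1} = y_n + (h/2)·(k1 + k2).
x=0.000000, y=2.380000:
  k1 = f(0.000000, 2.380000) = -0.900000
  k2 = f(0.530000, 1.903000) = -0.626046
  y ← 2.380000 + (0.53/2)·(-0.900000 + (-0.626046)) = 1.975598
x=0.530000, y=1.975598:
  k1 = f(0.530000, 1.975598) = -0.698643
  k2 = f(1.060000, 1.605317) = -0.881786
  y ← 1.975598 + (0.53/2)·(-0.698643 + (-0.881786)) = 1.556784
x=1.060000, y=1.556784:
  k1 = f(1.060000, 1.556784) = -0.833253
  k2 = f(1.590000, 1.115160) = -1.143579
  y ← 1.556784 + (0.53/2)·(-0.833253 + (-1.143579)) = 1.032923
y(1.59) ≈ 1.0329

1.0329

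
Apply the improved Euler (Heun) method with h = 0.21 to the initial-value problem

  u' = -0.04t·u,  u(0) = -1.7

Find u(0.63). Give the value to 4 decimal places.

Heun: k1 = f(t_n, u_n); k2 = f(t_n + h, u_n + h·k1); u_{n+1} = u_n + (h/2)·(k1 + k2).
t=0.000000, u=-1.700000:
  k1 = f(0.000000, -1.700000) = 0.000000
  k2 = f(0.210000, -1.700000) = 0.014280
  u ← -1.700000 + (0.21/2)·(0.000000 + 0.014280) = -1.698501
t=0.210000, u=-1.698501:
  k1 = f(0.210000, -1.698501) = 0.014267
  k2 = f(0.420000, -1.695504) = 0.028484
  u ← -1.698501 + (0.21/2)·(0.014267 + 0.028484) = -1.694012
t=0.420000, u=-1.694012:
  k1 = f(0.420000, -1.694012) = 0.028459
  k2 = f(0.630000, -1.688035) = 0.042538
  u ← -1.694012 + (0.21/2)·(0.028459 + 0.042538) = -1.686557
u(0.63) ≈ -1.6866

-1.6866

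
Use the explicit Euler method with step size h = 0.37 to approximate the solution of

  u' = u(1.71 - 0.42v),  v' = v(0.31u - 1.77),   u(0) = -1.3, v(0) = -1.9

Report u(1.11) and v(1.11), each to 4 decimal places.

-6.9321, 0.0030

Euler on (u,v): u_{n+1} = u_n + h·u', v_{n+1} = v_n + h·v'.
0.000000: (-1.300000, -1.900000); f=(-3.260400, 4.128700) → (-2.506348, -0.372381)
0.370000: (-2.506348, -0.372381); f=(-4.677848, 0.948442) → (-4.237152, -0.021457)
0.740000: (-4.237152, -0.021457); f=(-7.283715, 0.066164) → (-6.932126, 0.003023)
(u(1.11), v(1.11)) ≈ (-6.9321, 0.0030)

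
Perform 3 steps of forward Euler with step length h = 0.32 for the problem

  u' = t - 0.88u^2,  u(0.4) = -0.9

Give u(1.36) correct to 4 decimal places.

-1.0298

Euler: u_{n+1} = u_n + h·f(t_n, u_n).
t=0.400000, u=-0.900000: f=-0.312800 → u ← -0.900000 + 0.32·(-0.312800) = -1.000096
t=0.720000, u=-1.000096: f=-0.160169 → u ← -1.000096 + 0.32·(-0.160169) = -1.051350
t=1.040000, u=-1.051350: f=0.067303 → u ← -1.051350 + 0.32·0.067303 = -1.029813
u(1.36) ≈ -1.0298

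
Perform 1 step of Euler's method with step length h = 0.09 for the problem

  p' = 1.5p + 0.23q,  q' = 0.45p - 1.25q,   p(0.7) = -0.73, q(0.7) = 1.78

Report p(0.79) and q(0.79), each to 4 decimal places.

Euler on (p,q): p_{n+1} = p_n + h·p', q_{n+1} = q_n + h·q'.
0.700000: (-0.730000, 1.780000); f=(-0.685600, -2.553500) → (-0.791704, 1.550185)
(p(0.79), q(0.79)) ≈ (-0.7917, 1.5502)

-0.7917, 1.5502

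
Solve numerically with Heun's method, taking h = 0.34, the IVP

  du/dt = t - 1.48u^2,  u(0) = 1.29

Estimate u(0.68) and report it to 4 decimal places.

Heun: k1 = f(t_n, u_n); k2 = f(t_n + h, u_n + h·k1); u_{n+1} = u_n + (h/2)·(k1 + k2).
t=0.000000, u=1.290000:
  k1 = f(0.000000, 1.290000) = -2.462868
  k2 = f(0.340000, 0.452625) = 0.036793
  u ← 1.290000 + (0.34/2)·(-2.462868 + 0.036793) = 0.877567
t=0.340000, u=0.877567:
  k1 = f(0.340000, 0.877567) = -0.799784
  k2 = f(0.680000, 0.605641) = 0.137135
  u ← 0.877567 + (0.34/2)·(-0.799784 + 0.137135) = 0.764917
u(0.68) ≈ 0.7649

0.7649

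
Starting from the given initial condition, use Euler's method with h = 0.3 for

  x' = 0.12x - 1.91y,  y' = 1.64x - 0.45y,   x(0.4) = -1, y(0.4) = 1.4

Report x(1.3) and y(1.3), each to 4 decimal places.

Euler on (x,y): x_{n+1} = x_n + h·x', y_{n+1} = y_n + h·y'.
0.400000: (-1.000000, 1.400000); f=(-2.794000, -2.270000) → (-1.838200, 0.719000)
0.700000: (-1.838200, 0.719000); f=(-1.593874, -3.338198) → (-2.316362, -0.282459)
1.000000: (-2.316362, -0.282459); f=(0.261534, -3.671727) → (-2.237902, -1.383978)
(x(1.3), y(1.3)) ≈ (-2.2379, -1.3840)

-2.2379, -1.3840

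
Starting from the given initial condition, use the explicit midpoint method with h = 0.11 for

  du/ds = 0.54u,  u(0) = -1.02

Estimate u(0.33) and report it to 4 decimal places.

-1.2188

Midpoint: k1 = f(s_n, u_n); k2 = f(s_n + h/2, u_n + (h/2)·k1); u_{n+1} = u_n + h·k2.
s=0.000000, u=-1.020000:
  k1 = f(0.000000, -1.020000) = -0.550800
  k2 = f(0.055000, -1.050294) = -0.567159
  u ← -1.020000 + 0.11·(-0.567159) = -1.082387
s=0.110000, u=-1.082387:
  k1 = f(0.110000, -1.082387) = -0.584489
  k2 = f(0.165000, -1.114534) = -0.601849
  u ← -1.082387 + 0.11·(-0.601849) = -1.148591
s=0.220000, u=-1.148591:
  k1 = f(0.220000, -1.148591) = -0.620239
  k2 = f(0.275000, -1.182704) = -0.638660
  u ← -1.148591 + 0.11·(-0.638660) = -1.218843
u(0.33) ≈ -1.2188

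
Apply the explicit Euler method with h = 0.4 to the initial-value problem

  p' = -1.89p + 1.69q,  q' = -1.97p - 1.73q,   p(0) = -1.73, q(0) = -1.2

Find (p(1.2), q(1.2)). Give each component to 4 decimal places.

0.9543, 0.1014

Euler on (p,q): p_{n+1} = p_n + h·p', q_{n+1} = q_n + h·q'.
0.000000: (-1.730000, -1.200000); f=(1.241700, 5.484100) → (-1.233320, 0.993640)
0.400000: (-1.233320, 0.993640); f=(4.010226, 0.710643) → (0.370771, 1.277897)
0.800000: (0.370771, 1.277897); f=(1.458890, -2.941180) → (0.954327, 0.101425)
(p(1.2), q(1.2)) ≈ (0.9543, 0.1014)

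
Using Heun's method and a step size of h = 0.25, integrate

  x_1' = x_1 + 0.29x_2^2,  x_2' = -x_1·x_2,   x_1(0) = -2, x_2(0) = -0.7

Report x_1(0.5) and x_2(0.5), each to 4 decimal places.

Heun on (x_1,x_2): k1 = f(s_n, state_n); k2 = f(s_n + h, state_n + h·k1); state_{n+1} = state_n + (h/2)·(k1 + k2).
0.000000: (-2.000000, -0.700000)
  k1 = (-1.857900, -1.400000)
  predictor → (-2.464475, -1.050000)
  k2 = (-2.144750, -2.587699)
  → (-2.500331, -1.198462)
0.250000: (-2.500331, -1.198462)
  k1 = (-2.083801, -2.996553)
  predictor → (-3.021281, -1.947601)
  k2 = (-1.921269, -5.884249)
  → (-3.000965, -2.308563)
(x_1(0.5), x_2(0.5)) ≈ (-3.0010, -2.3086)

-3.0010, -2.3086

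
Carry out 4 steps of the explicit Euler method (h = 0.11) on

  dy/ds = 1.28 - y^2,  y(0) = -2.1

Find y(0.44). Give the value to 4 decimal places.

Euler: y_{n+1} = y_n + h·f(s_n, y_n).
s=0.000000, y=-2.100000: f=-3.130000 → y ← -2.100000 + 0.11·(-3.130000) = -2.444300
s=0.110000, y=-2.444300: f=-4.694602 → y ← -2.444300 + 0.11·(-4.694602) = -2.960706
s=0.220000, y=-2.960706: f=-7.485782 → y ← -2.960706 + 0.11·(-7.485782) = -3.784142
s=0.330000, y=-3.784142: f=-13.039733 → y ← -3.784142 + 0.11·(-13.039733) = -5.218513
y(0.44) ≈ -5.2185

-5.2185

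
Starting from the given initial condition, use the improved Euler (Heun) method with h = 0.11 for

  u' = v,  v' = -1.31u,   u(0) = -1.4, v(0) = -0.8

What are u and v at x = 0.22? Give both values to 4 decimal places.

Heun on (u,v): k1 = f(x_n, state_n); k2 = f(x_n + h, state_n + h·k1); state_{n+1} = state_n + (h/2)·(k1 + k2).
0.000000: (-1.400000, -0.800000)
  k1 = (-0.800000, 1.834000)
  predictor → (-1.488000, -0.598260)
  k2 = (-0.598260, 1.949280)
  → (-1.476904, -0.591920)
0.110000: (-1.476904, -0.591920)
  k1 = (-0.591920, 1.934745)
  predictor → (-1.542015, -0.379098)
  k2 = (-0.379098, 2.020040)
  → (-1.530310, -0.374406)
(u(0.22), v(0.22)) ≈ (-1.5303, -0.3744)

-1.5303, -0.3744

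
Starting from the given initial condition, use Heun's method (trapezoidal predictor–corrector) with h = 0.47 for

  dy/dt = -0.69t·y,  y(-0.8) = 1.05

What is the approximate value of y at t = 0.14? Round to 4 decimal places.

1.2926

Heun: k1 = f(t_n, y_n); k2 = f(t_n + h, y_n + h·k1); y_{n+1} = y_n + (h/2)·(k1 + k2).
t=-0.800000, y=1.050000:
  k1 = f(-0.800000, 1.050000) = 0.579600
  k2 = f(-0.330000, 1.322412) = 0.301113
  y ← 1.050000 + (0.47/2)·(0.579600 + 0.301113) = 1.256968
t=-0.330000, y=1.256968:
  k1 = f(-0.330000, 1.256968) = 0.286212
  k2 = f(0.140000, 1.391487) = -0.134418
  y ← 1.256968 + (0.47/2)·(0.286212 + (-0.134418)) = 1.292639
y(0.14) ≈ 1.2926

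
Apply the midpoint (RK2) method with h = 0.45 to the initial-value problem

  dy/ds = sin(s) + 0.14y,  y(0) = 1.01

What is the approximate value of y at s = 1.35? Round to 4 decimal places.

2.0570

Midpoint: k1 = f(s_n, y_n); k2 = f(s_n + h/2, y_n + (h/2)·k1); y_{n+1} = y_n + h·k2.
s=0.000000, y=1.010000:
  k1 = f(0.000000, 1.010000) = 0.141400
  k2 = f(0.225000, 1.041815) = 0.368960
  y ← 1.010000 + 0.45·0.368960 = 1.176032
s=0.450000, y=1.176032:
  k1 = f(0.450000, 1.176032) = 0.599610
  k2 = f(0.675000, 1.310944) = 0.808430
  y ← 1.176032 + 0.45·0.808430 = 1.539826
s=0.900000, y=1.539826:
  k1 = f(0.900000, 1.539826) = 0.998902
  k2 = f(1.125000, 1.764579) = 1.149309
  y ← 1.539826 + 0.45·1.149309 = 2.057014
y(1.35) ≈ 2.0570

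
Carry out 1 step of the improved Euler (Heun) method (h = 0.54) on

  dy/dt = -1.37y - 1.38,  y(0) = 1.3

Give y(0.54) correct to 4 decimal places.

Heun: k1 = f(t_n, y_n); k2 = f(t_n + h, y_n + h·k1); y_{n+1} = y_n + (h/2)·(k1 + k2).
t=0.000000, y=1.300000:
  k1 = f(0.000000, 1.300000) = -3.161000
  k2 = f(0.540000, -0.406940) = -0.822492
  y ← 1.300000 + (0.54/2)·(-3.161000 + (-0.822492)) = 0.224457
y(0.54) ≈ 0.2245

0.2245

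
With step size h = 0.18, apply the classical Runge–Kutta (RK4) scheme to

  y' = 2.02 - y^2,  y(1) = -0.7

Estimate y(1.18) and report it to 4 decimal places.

RK4: k1 = f(t_n, y_n); k2 = f(t_n + h/2, y_n + (h/2)·k1); k3 = f(t_n + h/2, y_n + (h/2)·k2); k4 = f(t_n + h, y_n + h·k3); y_{n+1} = y_n + (h/6)·(k1 + 2k2 + 2k3 + k4).
t=1.000000, y=-0.700000:
  k1 = f(1.000000, -0.700000) = 1.530000
  k2 = f(1.090000, -0.562300) = 1.703819
  k3 = f(1.090000, -0.546656) = 1.721167
  k4 = f(1.180000, -0.390190) = 1.867752
  y ← -0.700000 + (0.18/6)·(k1 + 2k2 + 2k3 + k4) = -0.392568
y(1.18) ≈ -0.3926

-0.3926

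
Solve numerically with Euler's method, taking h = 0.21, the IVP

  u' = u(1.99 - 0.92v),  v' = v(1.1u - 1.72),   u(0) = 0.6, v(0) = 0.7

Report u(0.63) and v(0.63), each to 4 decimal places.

1.3458, 0.3876

Euler on (u,v): u_{n+1} = u_n + h·u', v_{n+1} = v_n + h·v'.
0.000000: (0.600000, 0.700000); f=(0.807600, -0.742000) → (0.769596, 0.544180)
0.210000: (0.769596, 0.544180); f=(1.146201, -0.475311) → (1.010298, 0.444365)
0.420000: (1.010298, 0.444365); f=(1.597468, -0.270472) → (1.345767, 0.387566)
(u(0.63), v(0.63)) ≈ (1.3458, 0.3876)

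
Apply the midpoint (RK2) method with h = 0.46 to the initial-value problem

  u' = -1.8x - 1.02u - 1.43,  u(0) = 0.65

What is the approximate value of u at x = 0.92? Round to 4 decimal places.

-1.1632

Midpoint: k1 = f(x_n, u_n); k2 = f(x_n + h/2, u_n + (h/2)·k1); u_{n+1} = u_n + h·k2.
x=0.000000, u=0.650000:
  k1 = f(0.000000, 0.650000) = -2.093000
  k2 = f(0.230000, 0.168610) = -2.015982
  u ← 0.650000 + 0.46·(-2.015982) = -0.277352
x=0.460000, u=-0.277352:
  k1 = f(0.460000, -0.277352) = -1.975101
  k2 = f(0.690000, -0.731625) = -1.925742
  u ← -0.277352 + 0.46·(-1.925742) = -1.163193
u(0.92) ≈ -1.1632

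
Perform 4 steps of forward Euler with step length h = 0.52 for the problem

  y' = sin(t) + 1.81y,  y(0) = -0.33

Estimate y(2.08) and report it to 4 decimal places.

-2.3218

Euler: y_{n+1} = y_n + h·f(t_n, y_n).
t=0.000000, y=-0.330000: f=-0.597300 → y ← -0.330000 + 0.52·(-0.597300) = -0.640596
t=0.520000, y=-0.640596: f=-0.662599 → y ← -0.640596 + 0.52·(-0.662599) = -0.985147
t=1.040000, y=-0.985147: f=-0.920712 → y ← -0.985147 + 0.52·(-0.920712) = -1.463918
t=1.560000, y=-1.463918: f=-1.649749 → y ← -1.463918 + 0.52·(-1.649749) = -2.321787
y(2.08) ≈ -2.3218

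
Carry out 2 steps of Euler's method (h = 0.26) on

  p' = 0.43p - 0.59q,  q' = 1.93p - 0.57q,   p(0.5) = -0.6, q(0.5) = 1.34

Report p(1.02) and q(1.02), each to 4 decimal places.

-1.0991, 0.2779

Euler on (p,q): p_{n+1} = p_n + h·p', q_{n+1} = q_n + h·q'.
0.500000: (-0.600000, 1.340000); f=(-1.048600, -1.921800) → (-0.872636, 0.840332)
0.760000: (-0.872636, 0.840332); f=(-0.871029, -2.163177) → (-1.099104, 0.277906)
(p(1.02), q(1.02)) ≈ (-1.0991, 0.2779)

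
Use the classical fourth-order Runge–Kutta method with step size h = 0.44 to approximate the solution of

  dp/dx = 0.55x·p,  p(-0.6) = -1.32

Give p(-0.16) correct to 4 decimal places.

RK4: k1 = f(x_n, p_n); k2 = f(x_n + h/2, p_n + (h/2)·k1); k3 = f(x_n + h/2, p_n + (h/2)·k2); k4 = f(x_n + h, p_n + h·k3); p_{n+1} = p_n + (h/6)·(k1 + 2k2 + 2k3 + k4).
x=-0.600000, p=-1.320000:
  k1 = f(-0.600000, -1.320000) = 0.435600
  k2 = f(-0.380000, -1.224168) = 0.255851
  k3 = f(-0.380000, -1.263713) = 0.264116
  k4 = f(-0.160000, -1.203789) = 0.105933
  p ← -1.320000 + (0.44/6)·(k1 + 2k2 + 2k3 + k4) = -1.204026
p(-0.16) ≈ -1.2040

-1.2040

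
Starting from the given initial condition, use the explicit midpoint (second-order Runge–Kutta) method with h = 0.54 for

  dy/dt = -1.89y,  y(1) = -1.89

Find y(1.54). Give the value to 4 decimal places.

Midpoint: k1 = f(t_n, y_n); k2 = f(t_n + h/2, y_n + (h/2)·k1); y_{n+1} = y_n + h·k2.
t=1.000000, y=-1.890000:
  k1 = f(1.000000, -1.890000) = 3.572100
  k2 = f(1.270000, -0.925533) = 1.749257
  y ← -1.890000 + 0.54·1.749257 = -0.945401
y(1.54) ≈ -0.9454

-0.9454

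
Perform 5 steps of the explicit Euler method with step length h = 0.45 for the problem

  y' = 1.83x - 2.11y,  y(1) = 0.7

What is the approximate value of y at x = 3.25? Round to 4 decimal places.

Euler: y_{n+1} = y_n + h·f(x_n, y_n).
x=1.000000, y=0.700000: f=0.353000 → y ← 0.700000 + 0.45·0.353000 = 0.858850
x=1.450000, y=0.858850: f=0.841327 → y ← 0.858850 + 0.45·0.841327 = 1.237447
x=1.900000, y=1.237447: f=0.865987 → y ← 1.237447 + 0.45·0.865987 = 1.627141
x=2.350000, y=1.627141: f=0.867232 → y ← 1.627141 + 0.45·0.867232 = 2.017396
x=2.800000, y=2.017396: f=0.867295 → y ← 2.017396 + 0.45·0.867295 = 2.407678
y(3.25) ≈ 2.4077

2.4077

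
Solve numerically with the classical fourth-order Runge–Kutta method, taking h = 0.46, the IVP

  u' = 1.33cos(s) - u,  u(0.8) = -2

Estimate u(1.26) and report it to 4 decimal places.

RK4: k1 = f(s_n, u_n); k2 = f(s_n + h/2, u_n + (h/2)·k1); k3 = f(s_n + h/2, u_n + (h/2)·k2); k4 = f(s_n + h, u_n + h·k3); u_{n+1} = u_n + (h/6)·(k1 + 2k2 + 2k3 + k4).
s=0.800000, u=-2.000000:
  k1 = f(0.800000, -2.000000) = 2.926620
  k2 = f(1.030000, -1.326877) = 2.011586
  k3 = f(1.030000, -1.537335) = 2.222044
  k4 = f(1.260000, -0.977860) = 1.384596
  u ← -2.000000 + (0.46/6)·(k1 + 2k2 + 2k3 + k4) = -1.020317
u(1.26) ≈ -1.0203

-1.0203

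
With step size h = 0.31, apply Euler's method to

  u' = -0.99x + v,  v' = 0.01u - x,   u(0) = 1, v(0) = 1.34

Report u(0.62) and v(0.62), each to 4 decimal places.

1.7366, 1.2514

Euler on (u,v): u_{n+1} = u_n + h·u', v_{n+1} = v_n + h·v'.
0.000000: (1.000000, 1.340000); f=(1.340000, 0.010000) → (1.415400, 1.343100)
0.310000: (1.415400, 1.343100); f=(1.036200, -0.295846) → (1.736622, 1.251388)
(u(0.62), v(0.62)) ≈ (1.7366, 1.2514)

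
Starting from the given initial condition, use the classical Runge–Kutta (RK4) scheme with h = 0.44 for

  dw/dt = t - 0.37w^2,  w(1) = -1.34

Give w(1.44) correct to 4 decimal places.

-1.0466

RK4: k1 = f(t_n, w_n); k2 = f(t_n + h/2, w_n + (h/2)·k1); k3 = f(t_n + h/2, w_n + (h/2)·k2); k4 = f(t_n + h, w_n + h·k3); w_{n+1} = w_n + (h/6)·(k1 + 2k2 + 2k3 + k4).
t=1.000000, w=-1.340000:
  k1 = f(1.000000, -1.340000) = 0.335628
  k2 = f(1.220000, -1.266162) = 0.626829
  k3 = f(1.220000, -1.202098) = 0.685336
  k4 = f(1.440000, -1.038452) = 1.040998
  w ← -1.340000 + (0.44/6)·(k1 + 2k2 + 2k3 + k4) = -1.046597
w(1.44) ≈ -1.0466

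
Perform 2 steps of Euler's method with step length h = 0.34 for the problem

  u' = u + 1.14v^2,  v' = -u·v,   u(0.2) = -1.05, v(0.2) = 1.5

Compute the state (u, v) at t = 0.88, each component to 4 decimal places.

Euler on (u,v): u_{n+1} = u_n + h·u', v_{n+1} = v_n + h·v'.
0.200000: (-1.050000, 1.500000); f=(1.515000, 1.575000) → (-0.534900, 2.035500)
0.540000: (-0.534900, 2.035500); f=(4.188417, 1.088789) → (0.889162, 2.405688)
(u(0.88), v(0.88)) ≈ (0.8892, 2.4057)

0.8892, 2.4057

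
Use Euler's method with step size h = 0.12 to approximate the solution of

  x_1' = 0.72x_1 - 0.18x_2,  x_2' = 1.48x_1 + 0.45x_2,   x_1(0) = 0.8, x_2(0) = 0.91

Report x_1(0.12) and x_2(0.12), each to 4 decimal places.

Euler on (x_1,x_2): x_1_{n+1} = x_1_n + h·x_1', x_2_{n+1} = x_2_n + h·x_2'.
0.000000: (0.800000, 0.910000); f=(0.412200, 1.593500) → (0.849464, 1.101220)
(x_1(0.12), x_2(0.12)) ≈ (0.8495, 1.1012)

0.8495, 1.1012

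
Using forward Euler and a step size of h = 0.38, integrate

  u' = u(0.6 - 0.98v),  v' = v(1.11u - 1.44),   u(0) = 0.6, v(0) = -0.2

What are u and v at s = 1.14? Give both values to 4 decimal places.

1.2701, -0.0966

Euler on (u,v): u_{n+1} = u_n + h·u', v_{n+1} = v_n + h·v'.
0.000000: (0.600000, -0.200000); f=(0.477600, 0.154800) → (0.781488, -0.141176)
0.380000: (0.781488, -0.141176); f=(0.577014, 0.080830) → (1.000753, -0.110461)
0.760000: (1.000753, -0.110461); f=(0.708785, 0.036360) → (1.270091, -0.096644)
(u(1.14), v(1.14)) ≈ (1.2701, -0.0966)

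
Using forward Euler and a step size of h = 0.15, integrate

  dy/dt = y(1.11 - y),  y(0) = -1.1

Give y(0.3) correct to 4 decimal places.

-2.0303

Euler: y_{n+1} = y_n + h·f(t_n, y_n).
t=0.000000, y=-1.100000: f=-2.431000 → y ← -1.100000 + 0.15·(-2.431000) = -1.464650
t=0.150000, y=-1.464650: f=-3.770961 → y ← -1.464650 + 0.15·(-3.770961) = -2.030294
y(0.3) ≈ -2.0303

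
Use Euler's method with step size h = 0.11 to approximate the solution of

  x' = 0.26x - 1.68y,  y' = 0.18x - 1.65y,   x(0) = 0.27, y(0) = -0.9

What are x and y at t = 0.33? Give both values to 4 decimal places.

0.7178, -0.4710

Euler on (x,y): x_{n+1} = x_n + h·x', y_{n+1} = y_n + h·y'.
0.000000: (0.270000, -0.900000); f=(1.582200, 1.533600) → (0.444042, -0.731304)
0.110000: (0.444042, -0.731304); f=(1.344042, 1.286579) → (0.591887, -0.589780)
0.220000: (0.591887, -0.589780); f=(1.144721, 1.079677) → (0.717806, -0.471016)
(x(0.33), y(0.33)) ≈ (0.7178, -0.4710)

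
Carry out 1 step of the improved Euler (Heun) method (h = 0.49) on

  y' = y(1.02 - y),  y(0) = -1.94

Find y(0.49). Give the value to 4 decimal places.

Heun: k1 = f(s_n, y_n); k2 = f(s_n + h, y_n + h·k1); y_{n+1} = y_n + (h/2)·(k1 + k2).
s=0.000000, y=-1.940000:
  k1 = f(0.000000, -1.940000) = -5.742400
  k2 = f(0.490000, -4.753776) = -27.447238
  y ← -1.940000 + (0.49/2)·(-5.742400 + (-27.447238)) = -10.071461
y(0.49) ≈ -10.0715

-10.0715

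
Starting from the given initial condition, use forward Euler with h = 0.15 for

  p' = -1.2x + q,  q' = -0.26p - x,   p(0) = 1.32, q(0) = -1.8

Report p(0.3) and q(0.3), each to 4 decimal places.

Euler on (p,q): p_{n+1} = p_n + h·p', q_{n+1} = q_n + h·q'.
0.000000: (1.320000, -1.800000); f=(-1.800000, -0.343200) → (1.050000, -1.851480)
0.150000: (1.050000, -1.851480); f=(-2.031480, -0.423000) → (0.745278, -1.914930)
(p(0.3), q(0.3)) ≈ (0.7453, -1.9149)

0.7453, -1.9149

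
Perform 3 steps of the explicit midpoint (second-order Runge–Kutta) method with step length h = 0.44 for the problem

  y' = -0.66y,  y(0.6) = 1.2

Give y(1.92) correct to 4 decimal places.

0.5098

Midpoint: k1 = f(s_n, y_n); k2 = f(s_n + h/2, y_n + (h/2)·k1); y_{n+1} = y_n + h·k2.
s=0.600000, y=1.200000:
  k1 = f(0.600000, 1.200000) = -0.792000
  k2 = f(0.820000, 1.025760) = -0.677002
  y ← 1.200000 + 0.44·(-0.677002) = 0.902119
s=1.040000, y=0.902119:
  k1 = f(1.040000, 0.902119) = -0.595399
  k2 = f(1.260000, 0.771132) = -0.508947
  y ← 0.902119 + 0.44·(-0.508947) = 0.678183
s=1.480000, y=0.678183:
  k1 = f(1.480000, 0.678183) = -0.447601
  k2 = f(1.700000, 0.579711) = -0.382609
  y ← 0.678183 + 0.44·(-0.382609) = 0.509835
y(1.92) ≈ 0.5098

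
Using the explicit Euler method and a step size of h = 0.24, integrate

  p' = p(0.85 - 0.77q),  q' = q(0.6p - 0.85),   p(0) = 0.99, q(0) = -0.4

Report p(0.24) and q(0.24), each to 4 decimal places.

1.2651, -0.3754

Euler on (p,q): p_{n+1} = p_n + h·p', q_{n+1} = q_n + h·q'.
0.000000: (0.990000, -0.400000); f=(1.146420, 0.102400) → (1.265141, -0.375424)
(p(0.24), q(0.24)) ≈ (1.2651, -0.3754)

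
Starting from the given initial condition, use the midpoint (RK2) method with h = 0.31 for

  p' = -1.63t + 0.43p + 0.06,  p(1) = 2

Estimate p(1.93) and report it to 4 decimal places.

Midpoint: k1 = f(t_n, p_n); k2 = f(t_n + h/2, p_n + (h/2)·k1); p_{n+1} = p_n + h·k2.
t=1.000000, p=2.000000:
  k1 = f(1.000000, 2.000000) = -0.710000
  k2 = f(1.155000, 1.889950) = -1.009971
  p ← 2.000000 + 0.31·(-1.009971) = 1.686909
t=1.310000, p=1.686909:
  k1 = f(1.310000, 1.686909) = -1.349929
  k2 = f(1.465000, 1.477670) = -1.692552
  p ← 1.686909 + 0.31·(-1.692552) = 1.162218
t=1.620000, p=1.162218:
  k1 = f(1.620000, 1.162218) = -2.080846
  k2 = f(1.775000, 0.839687) = -2.472185
  p ← 1.162218 + 0.31·(-2.472185) = 0.395840
p(1.93) ≈ 0.3958

0.3958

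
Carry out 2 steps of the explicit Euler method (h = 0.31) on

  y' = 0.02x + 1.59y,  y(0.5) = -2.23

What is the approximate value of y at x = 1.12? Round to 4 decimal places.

-4.9605

Euler: y_{n+1} = y_n + h·f(x_n, y_n).
x=0.500000, y=-2.230000: f=-3.535700 → y ← -2.230000 + 0.31·(-3.535700) = -3.326067
x=0.810000, y=-3.326067: f=-5.272247 → y ← -3.326067 + 0.31·(-5.272247) = -4.960463
y(1.12) ≈ -4.9605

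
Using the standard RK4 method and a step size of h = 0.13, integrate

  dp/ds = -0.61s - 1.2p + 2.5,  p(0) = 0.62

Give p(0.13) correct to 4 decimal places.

RK4: k1 = f(s_n, p_n); k2 = f(s_n + h/2, p_n + (h/2)·k1); k3 = f(s_n + h/2, p_n + (h/2)·k2); k4 = f(s_n + h, p_n + h·k3); p_{n+1} = p_n + (h/6)·(k1 + 2k2 + 2k3 + k4).
s=0.000000, p=0.620000:
  k1 = f(0.000000, 0.620000) = 1.756000
  k2 = f(0.065000, 0.734140) = 1.579382
  k3 = f(0.065000, 0.722660) = 1.593158
  k4 = f(0.130000, 0.827111) = 1.428167
  p ← 0.620000 + (0.13/6)·(k1 + 2k2 + 2k3 + k4) = 0.826467
p(0.13) ≈ 0.8265

0.8265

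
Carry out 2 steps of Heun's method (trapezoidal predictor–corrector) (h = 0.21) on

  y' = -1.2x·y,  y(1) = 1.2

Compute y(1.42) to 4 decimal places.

Heun: k1 = f(x_n, y_n); k2 = f(x_n + h, y_n + h·k1); y_{n+1} = y_n + (h/2)·(k1 + k2).
x=1.000000, y=1.200000:
  k1 = f(1.000000, 1.200000) = -1.440000
  k2 = f(1.210000, 0.897600) = -1.303315
  y ← 1.200000 + (0.21/2)·(-1.440000 + (-1.303315)) = 0.911952
x=1.210000, y=0.911952:
  k1 = f(1.210000, 0.911952) = -1.324154
  k2 = f(1.420000, 0.633880) = -1.080131
  y ← 0.911952 + (0.21/2)·(-1.324154 + (-1.080131)) = 0.659502
y(1.42) ≈ 0.6595

0.6595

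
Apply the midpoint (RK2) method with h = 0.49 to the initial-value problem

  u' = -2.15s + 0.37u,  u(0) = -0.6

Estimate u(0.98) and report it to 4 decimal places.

Midpoint: k1 = f(s_n, u_n); k2 = f(s_n + h/2, u_n + (h/2)·k1); u_{n+1} = u_n + h·k2.
s=0.000000, u=-0.600000:
  k1 = f(0.000000, -0.600000) = -0.222000
  k2 = f(0.245000, -0.654390) = -0.768874
  u ← -0.600000 + 0.49·(-0.768874) = -0.976748
s=0.490000, u=-0.976748:
  k1 = f(0.490000, -0.976748) = -1.414897
  k2 = f(0.735000, -1.323398) = -2.069907
  u ← -0.976748 + 0.49·(-2.069907) = -1.991003
u(0.98) ≈ -1.9910

-1.9910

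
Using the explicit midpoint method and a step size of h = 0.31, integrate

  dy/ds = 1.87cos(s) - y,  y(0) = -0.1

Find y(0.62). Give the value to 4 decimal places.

Midpoint: k1 = f(s_n, y_n); k2 = f(s_n + h/2, y_n + (h/2)·k1); y_{n+1} = y_n + h·k2.
s=0.000000, y=-0.100000:
  k1 = f(0.000000, -0.100000) = 1.970000
  k2 = f(0.155000, 0.205350) = 1.642232
  y ← -0.100000 + 0.31·1.642232 = 0.409092
s=0.310000, y=0.409092:
  k1 = f(0.310000, 0.409092) = 1.371772
  k2 = f(0.465000, 0.621716) = 1.049730
  y ← 0.409092 + 0.31·1.049730 = 0.734508
y(0.62) ≈ 0.7345

0.7345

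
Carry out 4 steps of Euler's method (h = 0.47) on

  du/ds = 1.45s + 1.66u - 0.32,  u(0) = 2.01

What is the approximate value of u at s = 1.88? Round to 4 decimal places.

Euler: u_{n+1} = u_n + h·f(s_n, u_n).
s=0.000000, u=2.010000: f=3.016600 → u ← 2.010000 + 0.47·3.016600 = 3.427802
s=0.470000, u=3.427802: f=6.051651 → u ← 3.427802 + 0.47·6.051651 = 6.272078
s=0.940000, u=6.272078: f=11.454650 → u ← 6.272078 + 0.47·11.454650 = 11.655763
s=1.410000, u=11.655763: f=21.073067 → u ← 11.655763 + 0.47·21.073067 = 21.560105
u(1.88) ≈ 21.5601

21.5601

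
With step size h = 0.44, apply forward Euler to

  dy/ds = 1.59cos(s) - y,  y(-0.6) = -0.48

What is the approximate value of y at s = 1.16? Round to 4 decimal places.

1.1733

Euler: y_{n+1} = y_n + h·f(s_n, y_n).
s=-0.600000, y=-0.480000: f=1.792284 → y ← -0.480000 + 0.44·1.792284 = 0.308605
s=-0.160000, y=0.308605: f=1.261087 → y ← 0.308605 + 0.44·1.261087 = 0.863483
s=0.280000, y=0.863483: f=0.664595 → y ← 0.863483 + 0.44·0.664595 = 1.155905
s=0.720000, y=1.155905: f=0.039466 → y ← 1.155905 + 0.44·0.039466 = 1.173270
y(1.16) ≈ 1.1733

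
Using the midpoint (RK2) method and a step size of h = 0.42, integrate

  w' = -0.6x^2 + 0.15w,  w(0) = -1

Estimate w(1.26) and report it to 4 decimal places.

Midpoint: k1 = f(x_n, w_n); k2 = f(x_n + h/2, w_n + (h/2)·k1); w_{n+1} = w_n + h·k2.
x=0.000000, w=-1.000000:
  k1 = f(0.000000, -1.000000) = -0.150000
  k2 = f(0.210000, -1.031500) = -0.181185
  w ← -1.000000 + 0.42·(-0.181185) = -1.076098
x=0.420000, w=-1.076098:
  k1 = f(0.420000, -1.076098) = -0.267255
  k2 = f(0.630000, -1.132221) = -0.407973
  w ← -1.076098 + 0.42·(-0.407973) = -1.247446
x=0.840000, w=-1.247446:
  k1 = f(0.840000, -1.247446) = -0.610477
  k2 = f(1.050000, -1.375647) = -0.867847
  w ← -1.247446 + 0.42·(-0.867847) = -1.611942
w(1.26) ≈ -1.6119

-1.6119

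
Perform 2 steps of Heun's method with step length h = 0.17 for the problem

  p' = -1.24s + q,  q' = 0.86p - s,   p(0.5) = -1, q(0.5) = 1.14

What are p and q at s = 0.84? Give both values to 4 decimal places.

-0.9767, 0.6346

Heun on (p,q): k1 = f(s_n, state_n); k2 = f(s_n + h, state_n + h·k1); state_{n+1} = state_n + (h/2)·(k1 + k2).
0.500000: (-1.000000, 1.140000)
  k1 = (0.520000, -1.360000)
  predictor → (-0.911600, 0.908800)
  k2 = (0.078000, -1.453976)
  → (-0.949170, 0.900812)
0.670000: (-0.949170, 0.900812)
  k1 = (0.070012, -1.486286)
  predictor → (-0.937268, 0.648143)
  k2 = (-0.393457, -1.646050)
  → (-0.976663, 0.634563)
(p(0.84), q(0.84)) ≈ (-0.9767, 0.6346)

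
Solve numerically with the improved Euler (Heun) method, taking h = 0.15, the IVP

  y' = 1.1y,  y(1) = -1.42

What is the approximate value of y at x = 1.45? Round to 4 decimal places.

-2.3249

Heun: k1 = f(x_n, y_n); k2 = f(x_n + h, y_n + h·k1); y_{n+1} = y_n + (h/2)·(k1 + k2).
x=1.000000, y=-1.420000:
  k1 = f(1.000000, -1.420000) = -1.562000
  k2 = f(1.150000, -1.654300) = -1.819730
  y ← -1.420000 + (0.15/2)·(-1.562000 + (-1.819730)) = -1.673630
x=1.150000, y=-1.673630:
  k1 = f(1.150000, -1.673630) = -1.840993
  k2 = f(1.300000, -1.949779) = -2.144757
  y ← -1.673630 + (0.15/2)·(-1.840993 + (-2.144757)) = -1.972561
x=1.300000, y=-1.972561:
  k1 = f(1.300000, -1.972561) = -2.169817
  k2 = f(1.450000, -2.298033) = -2.527837
  y ← -1.972561 + (0.15/2)·(-2.169817 + (-2.527837)) = -2.324885
y(1.45) ≈ -2.3249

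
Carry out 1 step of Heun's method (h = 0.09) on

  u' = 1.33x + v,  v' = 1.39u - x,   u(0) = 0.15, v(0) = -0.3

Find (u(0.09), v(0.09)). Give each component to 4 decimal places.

0.1292, -0.2870

Heun on (u,v): k1 = f(x_n, state_n); k2 = f(x_n + h, state_n + h·k1); state_{n+1} = state_n + (h/2)·(k1 + k2).
0.000000: (0.150000, -0.300000)
  k1 = (-0.300000, 0.208500)
  predictor → (0.123000, -0.281235)
  k2 = (-0.161535, 0.080970)
  → (0.129231, -0.286974)
(u(0.09), v(0.09)) ≈ (0.1292, -0.2870)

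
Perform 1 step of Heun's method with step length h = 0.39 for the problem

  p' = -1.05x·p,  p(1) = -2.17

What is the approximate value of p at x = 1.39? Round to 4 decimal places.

-1.3610

Heun: k1 = f(x_n, p_n); k2 = f(x_n + h, p_n + h·k1); p_{n+1} = p_n + (h/2)·(k1 + k2).
x=1.000000, p=-2.170000:
  k1 = f(1.000000, -2.170000) = 2.278500
  k2 = f(1.390000, -1.281385) = 1.870181
  p ← -2.170000 + (0.39/2)·(2.278500 + 1.870181) = -1.361007
p(1.39) ≈ -1.3610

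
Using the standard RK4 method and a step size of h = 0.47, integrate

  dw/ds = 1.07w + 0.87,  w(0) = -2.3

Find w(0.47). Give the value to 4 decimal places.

-3.2713

RK4: k1 = f(s_n, w_n); k2 = f(s_n + h/2, w_n + (h/2)·k1); k3 = f(s_n + h/2, w_n + (h/2)·k2); k4 = f(s_n + h, w_n + h·k3); w_{n+1} = w_n + (h/6)·(k1 + 2k2 + 2k3 + k4).
s=0.000000, w=-2.300000:
  k1 = f(0.000000, -2.300000) = -1.591000
  k2 = f(0.235000, -2.673885) = -1.991057
  k3 = f(0.235000, -2.767898) = -2.091651
  k4 = f(0.470000, -3.283076) = -2.642891
  w ← -2.300000 + (0.47/6)·(k1 + 2k2 + 2k3 + k4) = -3.271279
w(0.47) ≈ -3.2713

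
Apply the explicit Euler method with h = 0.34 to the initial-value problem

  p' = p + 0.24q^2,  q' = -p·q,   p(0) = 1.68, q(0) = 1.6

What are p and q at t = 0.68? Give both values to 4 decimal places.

3.3349, 0.1122

Euler on (p,q): p_{n+1} = p_n + h·p', q_{n+1} = q_n + h·q'.
0.000000: (1.680000, 1.600000); f=(2.294400, -2.688000) → (2.460096, 0.686080)
0.340000: (2.460096, 0.686080); f=(2.573065, -1.687823) → (3.334938, 0.112220)
(p(0.68), q(0.68)) ≈ (3.3349, 0.1122)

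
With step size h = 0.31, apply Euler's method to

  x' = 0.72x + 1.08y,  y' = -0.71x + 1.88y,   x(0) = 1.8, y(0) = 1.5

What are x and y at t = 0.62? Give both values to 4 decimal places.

3.9697, 2.5357

Euler on (x,y): x_{n+1} = x_n + h·x', y_{n+1} = y_n + h·y'.
0.000000: (1.800000, 1.500000); f=(2.916000, 1.542000) → (2.703960, 1.978020)
0.310000: (2.703960, 1.978020); f=(4.083113, 1.798866) → (3.969725, 2.535668)
(x(0.62), y(0.62)) ≈ (3.9697, 2.5357)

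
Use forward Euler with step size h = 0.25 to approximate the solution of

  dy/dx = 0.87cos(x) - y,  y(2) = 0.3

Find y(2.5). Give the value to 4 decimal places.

Euler: y_{n+1} = y_n + h·f(x_n, y_n).
x=2.000000, y=0.300000: f=-0.662048 → y ← 0.300000 + 0.25·(-0.662048) = 0.134488
x=2.250000, y=0.134488: f=-0.680999 → y ← 0.134488 + 0.25·(-0.680999) = -0.035762
y(2.5) ≈ -0.0358

-0.0358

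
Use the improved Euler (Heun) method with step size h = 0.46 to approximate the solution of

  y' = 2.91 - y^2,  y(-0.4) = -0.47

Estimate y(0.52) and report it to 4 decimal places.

Heun: k1 = f(x_n, y_n); k2 = f(x_n + h, y_n + h·k1); y_{n+1} = y_n + (h/2)·(k1 + k2).
x=-0.400000, y=-0.470000:
  k1 = f(-0.400000, -0.470000) = 2.689100
  k2 = f(0.060000, 0.766986) = 2.321732
  y ← -0.470000 + (0.46/2)·(2.689100 + 2.321732) = 0.682491
x=0.060000, y=0.682491:
  k1 = f(0.060000, 0.682491) = 2.444205
  k2 = f(0.520000, 1.806826) = -0.354620
  y ← 0.682491 + (0.46/2)·(2.444205 + (-0.354620)) = 1.163096
y(0.52) ≈ 1.1631

1.1631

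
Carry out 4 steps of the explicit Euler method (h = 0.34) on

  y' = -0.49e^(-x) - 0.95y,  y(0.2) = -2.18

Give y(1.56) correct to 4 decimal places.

Euler: y_{n+1} = y_n + h·f(x_n, y_n).
x=0.200000, y=-2.180000: f=1.669822 → y ← -2.180000 + 0.34·1.669822 = -1.612261
x=0.540000, y=-1.612261: f=1.246101 → y ← -1.612261 + 0.34·1.246101 = -1.188586
x=0.880000, y=-1.188586: f=0.925913 → y ← -1.188586 + 0.34·0.925913 = -0.873776
x=1.220000, y=-0.873776: f=0.685424 → y ← -0.873776 + 0.34·0.685424 = -0.640732
y(1.56) ≈ -0.6407

-0.6407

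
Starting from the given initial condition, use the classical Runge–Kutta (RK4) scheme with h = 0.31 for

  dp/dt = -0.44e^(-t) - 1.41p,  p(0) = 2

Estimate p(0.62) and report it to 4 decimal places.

0.7052

RK4: k1 = f(t_n, p_n); k2 = f(t_n + h/2, p_n + (h/2)·k1); k3 = f(t_n + h/2, p_n + (h/2)·k2); k4 = f(t_n + h, p_n + h·k3); p_{n+1} = p_n + (h/6)·(k1 + 2k2 + 2k3 + k4).
t=0.000000, p=2.000000:
  k1 = f(0.000000, 2.000000) = -3.260000
  k2 = f(0.155000, 1.494700) = -2.484350
  k3 = f(0.155000, 1.614926) = -2.653868
  k4 = f(0.310000, 1.177301) = -1.982711
  p ← 2.000000 + (0.31/6)·(k1 + 2k2 + 2k3 + k4) = 1.198177
t=0.310000, p=1.198177:
  k1 = f(0.310000, 1.198177) = -2.012147
  k2 = f(0.465000, 0.886295) = -1.526055
  k3 = f(0.465000, 0.961639) = -1.632290
  k4 = f(0.620000, 0.692167) = -1.212652
  p ← 1.198177 + (0.31/6)·(k1 + 2k2 + 2k3 + k4) = 0.705201
p(0.62) ≈ 0.7052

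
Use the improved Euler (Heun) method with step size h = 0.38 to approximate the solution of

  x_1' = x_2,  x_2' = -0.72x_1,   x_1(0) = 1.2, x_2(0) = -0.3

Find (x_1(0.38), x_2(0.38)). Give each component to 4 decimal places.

1.0236, -0.6127

Heun on (x_1,x_2): k1 = f(t_n, state_n); k2 = f(t_n + h, state_n + h·k1); state_{n+1} = state_n + (h/2)·(k1 + k2).
0.000000: (1.200000, -0.300000)
  k1 = (-0.300000, -0.864000)
  predictor → (1.086000, -0.628320)
  k2 = (-0.628320, -0.781920)
  → (1.023619, -0.612725)
(x_1(0.38), x_2(0.38)) ≈ (1.0236, -0.6127)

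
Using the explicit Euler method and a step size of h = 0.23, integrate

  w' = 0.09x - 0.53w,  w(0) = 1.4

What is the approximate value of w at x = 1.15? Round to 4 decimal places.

0.7730

Euler: w_{n+1} = w_n + h·f(x_n, w_n).
x=0.000000, w=1.400000: f=-0.742000 → w ← 1.400000 + 0.23·(-0.742000) = 1.229340
x=0.230000, w=1.229340: f=-0.630850 → w ← 1.229340 + 0.23·(-0.630850) = 1.084244
x=0.460000, w=1.084244: f=-0.533250 → w ← 1.084244 + 0.23·(-0.533250) = 0.961597
x=0.690000, w=0.961597: f=-0.447546 → w ← 0.961597 + 0.23·(-0.447546) = 0.858661
x=0.920000, w=0.858661: f=-0.372291 → w ← 0.858661 + 0.23·(-0.372291) = 0.773035
w(1.15) ≈ 0.7730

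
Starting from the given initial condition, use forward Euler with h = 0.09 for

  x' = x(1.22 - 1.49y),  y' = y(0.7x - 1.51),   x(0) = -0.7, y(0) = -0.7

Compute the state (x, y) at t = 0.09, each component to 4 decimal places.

-0.8426, -0.5740

Euler on (x,y): x_{n+1} = x_n + h·x', y_{n+1} = y_n + h·y'.
0.000000: (-0.700000, -0.700000); f=(-1.584100, 1.400000) → (-0.842569, -0.574000)
(x(0.09), y(0.09)) ≈ (-0.8426, -0.5740)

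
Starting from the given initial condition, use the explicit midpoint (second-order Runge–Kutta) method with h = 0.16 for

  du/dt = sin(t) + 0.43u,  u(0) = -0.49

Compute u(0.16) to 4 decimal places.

Midpoint: k1 = f(t_n, u_n); k2 = f(t_n + h/2, u_n + (h/2)·k1); u_{n+1} = u_n + h·k2.
t=0.000000, u=-0.490000:
  k1 = f(0.000000, -0.490000) = -0.210700
  k2 = f(0.080000, -0.506856) = -0.138033
  u ← -0.490000 + 0.16·(-0.138033) = -0.512085
u(0.16) ≈ -0.5121

-0.5121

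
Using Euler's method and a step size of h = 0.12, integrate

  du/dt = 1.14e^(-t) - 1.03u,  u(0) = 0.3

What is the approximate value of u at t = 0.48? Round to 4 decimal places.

0.5520

Euler: u_{n+1} = u_n + h·f(t_n, u_n).
t=0.000000, u=0.300000: f=0.831000 → u ← 0.300000 + 0.12·0.831000 = 0.399720
t=0.120000, u=0.399720: f=0.599378 → u ← 0.399720 + 0.12·0.599378 = 0.471645
t=0.240000, u=0.471645: f=0.410961 → u ← 0.471645 + 0.12·0.410961 = 0.520961
t=0.360000, u=0.520961: f=0.258762 → u ← 0.520961 + 0.12·0.258762 = 0.552012
u(0.48) ≈ 0.5520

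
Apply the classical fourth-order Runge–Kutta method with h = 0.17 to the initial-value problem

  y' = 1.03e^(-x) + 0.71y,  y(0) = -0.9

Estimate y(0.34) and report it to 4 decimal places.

-0.8077

RK4: k1 = f(x_n, y_n); k2 = f(x_n + h/2, y_n + (h/2)·k1); k3 = f(x_n + h/2, y_n + (h/2)·k2); k4 = f(x_n + h, y_n + h·k3); y_{n+1} = y_n + (h/6)·(k1 + 2k2 + 2k3 + k4).
x=0.000000, y=-0.900000:
  k1 = f(0.000000, -0.900000) = 0.391000
  k2 = f(0.085000, -0.866765) = 0.330665
  k3 = f(0.085000, -0.871894) = 0.327023
  k4 = f(0.170000, -0.844406) = 0.269446
  y ← -0.900000 + (0.17/6)·(k1 + 2k2 + 2k3 + k4) = -0.844018
x=0.170000, y=-0.844018:
  k1 = f(0.170000, -0.844018) = 0.269722
  k2 = f(0.255000, -0.821092) = 0.215189
  k3 = f(0.255000, -0.825727) = 0.211898
  k4 = f(0.340000, -0.807996) = 0.159446
  y ← -0.844018 + (0.17/6)·(k1 + 2k2 + 2k3 + k4) = -0.807657
y(0.34) ≈ -0.8077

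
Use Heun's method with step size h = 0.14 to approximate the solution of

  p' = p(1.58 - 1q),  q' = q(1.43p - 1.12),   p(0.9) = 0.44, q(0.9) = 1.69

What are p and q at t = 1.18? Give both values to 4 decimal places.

Heun on (p,q): k1 = f(t_n, state_n); k2 = f(t_n + h, state_n + h·k1); state_{n+1} = state_n + (h/2)·(k1 + k2).
0.900000: (0.440000, 1.690000)
  k1 = (-0.048400, -0.829452)
  predictor → (0.433224, 1.573877)
  k2 = (0.002653, -0.787709)
  → (0.436798, 1.576799)
1.040000: (0.436798, 1.576799)
  k1 = (0.001398, -0.781113)
  predictor → (0.436993, 1.467443)
  k2 = (0.049187, -0.726530)
  → (0.440339, 1.471264)
(p(1.18), q(1.18)) ≈ (0.4403, 1.4713)

0.4403, 1.4713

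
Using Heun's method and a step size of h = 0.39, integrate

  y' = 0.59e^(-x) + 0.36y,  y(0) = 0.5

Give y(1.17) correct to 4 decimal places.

Heun: k1 = f(x_n, y_n); k2 = f(x_n + h, y_n + h·k1); y_{n+1} = y_n + (h/2)·(k1 + k2).
x=0.000000, y=0.500000:
  k1 = f(0.000000, 0.500000) = 0.770000
  k2 = f(0.390000, 0.800300) = 0.687572
  y ← 0.500000 + (0.39/2)·(0.770000 + 0.687572) = 0.784226
x=0.390000, y=0.784226:
  k1 = f(0.390000, 0.784226) = 0.681785
  k2 = f(0.780000, 1.050123) = 0.648504
  y ← 0.784226 + (0.39/2)·(0.681785 + 0.648504) = 1.043633
x=0.780000, y=1.043633:
  k1 = f(0.780000, 1.043633) = 0.646167
  k2 = f(1.170000, 1.295638) = 0.649546
  y ← 1.043633 + (0.39/2)·(0.646167 + 0.649546) = 1.296297
y(1.17) ≈ 1.2963

1.2963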